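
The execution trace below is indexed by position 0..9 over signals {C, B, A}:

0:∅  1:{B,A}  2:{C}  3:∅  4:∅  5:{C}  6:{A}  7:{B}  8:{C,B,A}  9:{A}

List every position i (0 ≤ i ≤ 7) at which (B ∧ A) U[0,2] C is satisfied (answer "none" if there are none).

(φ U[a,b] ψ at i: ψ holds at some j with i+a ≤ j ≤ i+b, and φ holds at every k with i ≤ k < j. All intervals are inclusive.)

1, 2, 5

Evaluate at each i in [0,7]:
  i=0: ✗ (lhs fails at k=0 before rhs at j=2)
  i=1: ✓ (rhs at j=2; lhs holds on [1,1])
  i=2: ✓ (rhs at j=2)
  i=3: ✗ (lhs fails at k=3 before rhs at j=5)
  i=4: ✗ (lhs fails at k=4 before rhs at j=5)
  i=5: ✓ (rhs at j=5)
  i=6: ✗ (lhs fails at k=6 before rhs at j=8)
  i=7: ✗ (lhs fails at k=7 before rhs at j=8)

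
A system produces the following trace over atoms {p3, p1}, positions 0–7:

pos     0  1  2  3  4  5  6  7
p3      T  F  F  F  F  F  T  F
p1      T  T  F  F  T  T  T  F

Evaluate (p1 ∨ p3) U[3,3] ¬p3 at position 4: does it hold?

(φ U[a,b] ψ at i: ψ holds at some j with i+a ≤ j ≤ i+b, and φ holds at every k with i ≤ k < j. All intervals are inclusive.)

Yes

Need some j in [7,7] with ¬p3, and (p1 ∨ p3) at every k in [4,j-1].
  j=7: ¬p3 holds; (p1 ∨ p3) holds at every k in [4,6] → satisfied.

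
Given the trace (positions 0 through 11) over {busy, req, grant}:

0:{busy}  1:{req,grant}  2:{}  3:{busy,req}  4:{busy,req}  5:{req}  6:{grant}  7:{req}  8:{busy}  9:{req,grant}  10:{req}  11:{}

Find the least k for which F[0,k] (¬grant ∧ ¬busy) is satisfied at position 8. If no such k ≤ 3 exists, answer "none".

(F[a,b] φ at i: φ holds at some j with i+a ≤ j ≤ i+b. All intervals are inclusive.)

2

Scan j = 8,9,… for (¬grant ∧ ¬busy):
  j=8: fails
  j=9: fails
  j=10: holds
First hit at j=10, so smallest k = 10-8 = 2.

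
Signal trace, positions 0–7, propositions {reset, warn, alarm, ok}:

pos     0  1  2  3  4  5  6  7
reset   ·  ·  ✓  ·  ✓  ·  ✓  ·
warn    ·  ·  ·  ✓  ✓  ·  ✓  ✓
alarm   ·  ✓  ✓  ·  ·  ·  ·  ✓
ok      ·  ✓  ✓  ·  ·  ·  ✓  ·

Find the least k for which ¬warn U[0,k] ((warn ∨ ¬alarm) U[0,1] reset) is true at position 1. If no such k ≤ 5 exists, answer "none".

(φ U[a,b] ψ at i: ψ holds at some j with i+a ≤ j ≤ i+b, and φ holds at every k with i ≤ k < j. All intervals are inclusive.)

1

Need earliest j ≥ 1 with ((warn ∨ ¬alarm) U[0,1] reset), and ¬warn at every k in [1,j-1].
  j=1: rhs fails.
  j=2: rhs holds; lhs holds on [1,1]. k = 1.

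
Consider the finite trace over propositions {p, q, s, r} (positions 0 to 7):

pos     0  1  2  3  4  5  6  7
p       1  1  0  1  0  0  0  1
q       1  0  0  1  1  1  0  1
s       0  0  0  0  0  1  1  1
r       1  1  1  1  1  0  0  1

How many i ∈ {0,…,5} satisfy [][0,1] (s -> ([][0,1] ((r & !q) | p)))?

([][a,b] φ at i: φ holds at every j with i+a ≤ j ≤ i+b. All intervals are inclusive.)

4

Evaluate at each i in [0,5]:
  i=0: ✓ (all of [0,1])
  i=1: ✓ (all of [1,2])
  i=2: ✓ (all of [2,3])
  i=3: ✓ (all of [3,4])
  i=4: ✗ (fails at j=5)
  i=5: ✗ (fails at j=5)
Positions where it holds: {0, 1, 2, 3} → 4.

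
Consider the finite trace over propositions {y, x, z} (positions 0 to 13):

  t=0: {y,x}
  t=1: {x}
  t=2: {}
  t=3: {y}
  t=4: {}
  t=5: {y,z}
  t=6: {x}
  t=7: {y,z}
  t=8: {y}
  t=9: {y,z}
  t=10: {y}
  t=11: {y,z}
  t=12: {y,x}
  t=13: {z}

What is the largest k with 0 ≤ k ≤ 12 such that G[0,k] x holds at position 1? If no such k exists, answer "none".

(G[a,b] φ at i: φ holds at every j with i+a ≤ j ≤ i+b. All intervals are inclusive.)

x must hold from j=1 onward; find where it first fails.
  j=1: holds
  j=2: fails
Holds on [1,1], so largest k = 0.

0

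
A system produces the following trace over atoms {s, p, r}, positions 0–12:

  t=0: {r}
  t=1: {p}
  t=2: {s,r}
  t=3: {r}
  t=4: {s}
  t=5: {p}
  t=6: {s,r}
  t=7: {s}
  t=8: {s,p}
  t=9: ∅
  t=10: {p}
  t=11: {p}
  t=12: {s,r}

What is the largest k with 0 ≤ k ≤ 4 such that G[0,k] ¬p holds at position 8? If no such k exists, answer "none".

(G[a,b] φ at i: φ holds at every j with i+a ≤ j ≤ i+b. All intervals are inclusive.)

none

¬p must hold from j=8 onward; find where it first fails.
  j=8: fails → no k works.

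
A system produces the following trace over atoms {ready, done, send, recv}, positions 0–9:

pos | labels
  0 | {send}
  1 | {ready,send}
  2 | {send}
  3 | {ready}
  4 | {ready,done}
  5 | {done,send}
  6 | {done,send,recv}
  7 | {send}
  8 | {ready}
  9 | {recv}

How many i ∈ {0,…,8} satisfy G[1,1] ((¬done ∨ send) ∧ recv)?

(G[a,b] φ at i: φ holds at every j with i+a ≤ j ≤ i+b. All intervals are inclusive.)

2

Evaluate at each i in [0,8]:
  i=0: ✗ (fails at j=1)
  i=1: ✗ (fails at j=2)
  i=2: ✗ (fails at j=3)
  i=3: ✗ (fails at j=4)
  i=4: ✗ (fails at j=5)
  i=5: ✓ (all of [6,6])
  i=6: ✗ (fails at j=7)
  i=7: ✗ (fails at j=8)
  i=8: ✓ (all of [9,9])
Positions where it holds: {5, 8} → 2.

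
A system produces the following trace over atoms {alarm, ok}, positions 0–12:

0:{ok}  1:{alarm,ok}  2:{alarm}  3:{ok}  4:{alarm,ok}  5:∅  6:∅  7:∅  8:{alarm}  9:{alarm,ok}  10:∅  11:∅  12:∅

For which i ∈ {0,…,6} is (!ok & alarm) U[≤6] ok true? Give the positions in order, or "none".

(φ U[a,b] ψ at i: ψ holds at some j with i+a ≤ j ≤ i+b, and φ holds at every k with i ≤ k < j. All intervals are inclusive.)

Evaluate at each i in [0,6]:
  i=0: ✓ (rhs at j=0)
  i=1: ✓ (rhs at j=1)
  i=2: ✓ (rhs at j=3; lhs holds on [2,2])
  i=3: ✓ (rhs at j=3)
  i=4: ✓ (rhs at j=4)
  i=5: ✗ (lhs fails at k=5 before rhs at j=9)
  i=6: ✗ (lhs fails at k=6 before rhs at j=9)

0, 1, 2, 3, 4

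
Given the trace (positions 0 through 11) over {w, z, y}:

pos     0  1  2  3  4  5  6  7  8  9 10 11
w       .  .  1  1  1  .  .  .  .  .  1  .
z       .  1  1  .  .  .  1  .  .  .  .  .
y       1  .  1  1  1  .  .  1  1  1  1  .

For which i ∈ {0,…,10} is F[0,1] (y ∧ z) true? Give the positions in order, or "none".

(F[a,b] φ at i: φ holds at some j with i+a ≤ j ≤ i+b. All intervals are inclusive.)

1, 2

Evaluate at each i in [0,10]:
  i=0: ✗ (none in [0,1])
  i=1: ✓ (witness j=2)
  i=2: ✓ (witness j=2)
  i=3: ✗ (none in [3,4])
  i=4: ✗ (none in [4,5])
  i=5: ✗ (none in [5,6])
  i=6: ✗ (none in [6,7])
  i=7: ✗ (none in [7,8])
  i=8: ✗ (none in [8,9])
  i=9: ✗ (none in [9,10])
  i=10: ✗ (none in [10,11])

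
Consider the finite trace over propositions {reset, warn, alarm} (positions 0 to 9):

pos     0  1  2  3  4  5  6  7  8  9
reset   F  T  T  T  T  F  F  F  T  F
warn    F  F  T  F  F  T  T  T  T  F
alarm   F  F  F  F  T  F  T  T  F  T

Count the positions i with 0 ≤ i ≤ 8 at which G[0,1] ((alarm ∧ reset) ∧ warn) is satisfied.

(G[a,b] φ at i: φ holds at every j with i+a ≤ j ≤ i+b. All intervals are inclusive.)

Evaluate at each i in [0,8]:
  i=0: ✗ (fails at j=0)
  i=1: ✗ (fails at j=1)
  i=2: ✗ (fails at j=2)
  i=3: ✗ (fails at j=3)
  i=4: ✗ (fails at j=4)
  i=5: ✗ (fails at j=5)
  i=6: ✗ (fails at j=6)
  i=7: ✗ (fails at j=7)
  i=8: ✗ (fails at j=8)
Positions where it holds: {} → 0.

0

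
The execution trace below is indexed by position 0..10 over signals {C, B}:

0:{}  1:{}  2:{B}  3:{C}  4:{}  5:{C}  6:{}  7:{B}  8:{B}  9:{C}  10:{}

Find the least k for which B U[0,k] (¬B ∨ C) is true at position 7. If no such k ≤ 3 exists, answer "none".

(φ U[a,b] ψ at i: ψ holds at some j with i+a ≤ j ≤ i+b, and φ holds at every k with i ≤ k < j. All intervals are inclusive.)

Need earliest j ≥ 7 with (¬B ∨ C), and B at every k in [7,j-1].
  j=7: rhs fails.
  j=8: rhs fails.
  j=9: rhs holds; lhs holds on [7,8]. k = 2.

2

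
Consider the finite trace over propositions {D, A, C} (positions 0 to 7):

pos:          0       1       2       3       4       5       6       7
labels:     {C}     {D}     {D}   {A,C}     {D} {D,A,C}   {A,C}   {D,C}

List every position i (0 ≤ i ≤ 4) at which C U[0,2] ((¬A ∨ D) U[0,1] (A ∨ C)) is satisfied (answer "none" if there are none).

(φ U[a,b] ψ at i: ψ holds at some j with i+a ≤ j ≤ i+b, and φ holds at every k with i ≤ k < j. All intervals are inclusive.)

0, 2, 3, 4

Evaluate at each i in [0,4]:
  i=0: ✓ (rhs at j=0)
  i=1: ✗ (lhs fails at k=1 before rhs at j=2)
  i=2: ✓ (rhs at j=2)
  i=3: ✓ (rhs at j=3)
  i=4: ✓ (rhs at j=4)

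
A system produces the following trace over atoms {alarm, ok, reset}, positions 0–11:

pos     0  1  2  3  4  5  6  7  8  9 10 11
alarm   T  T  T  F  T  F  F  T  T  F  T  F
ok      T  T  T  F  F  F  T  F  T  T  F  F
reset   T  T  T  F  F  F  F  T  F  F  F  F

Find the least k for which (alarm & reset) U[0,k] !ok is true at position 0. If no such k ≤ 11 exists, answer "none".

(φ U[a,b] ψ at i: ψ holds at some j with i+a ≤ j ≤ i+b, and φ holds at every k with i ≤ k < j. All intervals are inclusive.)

3

Need earliest j ≥ 0 with !ok, and (alarm & reset) at every k in [0,j-1].
  j=0: rhs fails.
  j=1: rhs fails.
  j=2: rhs fails.
  j=3: rhs holds; lhs holds on [0,2]. k = 3.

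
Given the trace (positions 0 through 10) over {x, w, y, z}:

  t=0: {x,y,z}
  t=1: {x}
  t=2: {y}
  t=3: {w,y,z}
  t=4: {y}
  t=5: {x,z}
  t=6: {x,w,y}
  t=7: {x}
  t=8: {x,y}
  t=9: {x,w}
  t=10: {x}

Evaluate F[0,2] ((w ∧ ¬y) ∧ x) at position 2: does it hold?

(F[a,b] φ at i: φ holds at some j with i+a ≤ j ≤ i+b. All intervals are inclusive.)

No

Check ((w ∧ ¬y) ∧ x) at each j in [2,4]:
  j=2: false
  j=3: false
  j=4: false
No position in the window satisfies it → formula fails.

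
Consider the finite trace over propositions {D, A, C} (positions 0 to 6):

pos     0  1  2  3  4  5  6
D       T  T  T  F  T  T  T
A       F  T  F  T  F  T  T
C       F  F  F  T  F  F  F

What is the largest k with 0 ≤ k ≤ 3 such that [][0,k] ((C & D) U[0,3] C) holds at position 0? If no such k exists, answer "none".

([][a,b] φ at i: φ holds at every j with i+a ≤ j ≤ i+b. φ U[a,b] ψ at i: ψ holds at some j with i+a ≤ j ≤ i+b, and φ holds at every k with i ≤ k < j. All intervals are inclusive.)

((C & D) U[0,3] C) must hold from j=0 onward; find where it first fails.
  j=0: fails → no k works.

none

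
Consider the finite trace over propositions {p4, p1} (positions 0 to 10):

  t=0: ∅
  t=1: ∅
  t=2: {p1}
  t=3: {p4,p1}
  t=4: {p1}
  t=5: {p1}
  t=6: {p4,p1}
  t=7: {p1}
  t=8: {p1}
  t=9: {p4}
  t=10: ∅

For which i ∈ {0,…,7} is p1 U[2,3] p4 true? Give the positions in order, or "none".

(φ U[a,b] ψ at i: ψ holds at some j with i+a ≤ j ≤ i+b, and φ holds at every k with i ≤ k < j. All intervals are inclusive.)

3, 4, 6, 7

Evaluate at each i in [0,7]:
  i=0: ✗ (lhs fails at k=0 before rhs at j=3)
  i=1: ✗ (lhs fails at k=1 before rhs at j=3)
  i=2: ✗ (no rhs in [4,5])
  i=3: ✓ (rhs at j=6; lhs holds on [3,5])
  i=4: ✓ (rhs at j=6; lhs holds on [4,5])
  i=5: ✗ (no rhs in [7,8])
  i=6: ✓ (rhs at j=9; lhs holds on [6,8])
  i=7: ✓ (rhs at j=9; lhs holds on [7,8])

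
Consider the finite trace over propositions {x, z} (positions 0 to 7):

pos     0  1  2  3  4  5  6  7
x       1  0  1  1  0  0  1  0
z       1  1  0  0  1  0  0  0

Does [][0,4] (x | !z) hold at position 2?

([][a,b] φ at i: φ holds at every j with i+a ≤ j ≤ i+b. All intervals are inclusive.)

Check (x | !z) at every j in [2,6]:
  j=2: true
  j=3: true
  j=4: false
  j=5: true
  j=6: true
Fails at j=4 → formula fails.

No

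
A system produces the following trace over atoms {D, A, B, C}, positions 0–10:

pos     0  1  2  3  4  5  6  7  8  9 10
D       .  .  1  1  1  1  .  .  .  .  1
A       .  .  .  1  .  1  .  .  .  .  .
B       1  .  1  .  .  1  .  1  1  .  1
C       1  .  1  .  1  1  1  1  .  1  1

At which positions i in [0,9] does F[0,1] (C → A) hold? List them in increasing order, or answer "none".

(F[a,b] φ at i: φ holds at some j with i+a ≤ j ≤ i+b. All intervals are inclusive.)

0, 1, 2, 3, 4, 5, 7, 8

Evaluate at each i in [0,9]:
  i=0: ✓ (witness j=1)
  i=1: ✓ (witness j=1)
  i=2: ✓ (witness j=3)
  i=3: ✓ (witness j=3)
  i=4: ✓ (witness j=5)
  i=5: ✓ (witness j=5)
  i=6: ✗ (none in [6,7])
  i=7: ✓ (witness j=8)
  i=8: ✓ (witness j=8)
  i=9: ✗ (none in [9,10])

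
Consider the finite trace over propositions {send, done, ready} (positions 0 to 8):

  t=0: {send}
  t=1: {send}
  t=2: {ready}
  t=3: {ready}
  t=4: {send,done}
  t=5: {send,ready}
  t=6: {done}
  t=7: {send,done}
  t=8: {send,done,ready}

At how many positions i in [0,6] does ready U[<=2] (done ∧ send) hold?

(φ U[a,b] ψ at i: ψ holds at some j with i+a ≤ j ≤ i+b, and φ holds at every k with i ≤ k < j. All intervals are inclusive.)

Evaluate at each i in [0,6]:
  i=0: ✗ (no rhs in [0,2])
  i=1: ✗ (no rhs in [1,3])
  i=2: ✓ (rhs at j=4; lhs holds on [2,3])
  i=3: ✓ (rhs at j=4; lhs holds on [3,3])
  i=4: ✓ (rhs at j=4)
  i=5: ✗ (lhs fails at k=6 before rhs at j=7)
  i=6: ✗ (lhs fails at k=6 before rhs at j=7)
Positions where it holds: {2, 3, 4} → 3.

3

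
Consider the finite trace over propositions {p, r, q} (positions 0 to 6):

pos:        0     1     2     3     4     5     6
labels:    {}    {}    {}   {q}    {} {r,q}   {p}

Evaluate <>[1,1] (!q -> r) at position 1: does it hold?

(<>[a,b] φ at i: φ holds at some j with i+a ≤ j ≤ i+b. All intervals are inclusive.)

Check (!q -> r) at each j in [2,2]:
  j=2: false
No position in the window satisfies it → formula fails.

No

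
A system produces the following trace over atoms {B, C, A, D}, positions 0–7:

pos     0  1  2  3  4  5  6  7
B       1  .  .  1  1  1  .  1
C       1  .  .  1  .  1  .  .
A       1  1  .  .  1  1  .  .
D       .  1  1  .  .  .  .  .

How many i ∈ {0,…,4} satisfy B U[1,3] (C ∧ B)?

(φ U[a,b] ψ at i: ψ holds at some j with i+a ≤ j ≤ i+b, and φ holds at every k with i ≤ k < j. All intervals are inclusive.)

2

Evaluate at each i in [0,4]:
  i=0: ✗ (lhs fails at k=1 before rhs at j=3)
  i=1: ✗ (lhs fails at k=1 before rhs at j=3)
  i=2: ✗ (lhs fails at k=2 before rhs at j=3)
  i=3: ✓ (rhs at j=5; lhs holds on [3,4])
  i=4: ✓ (rhs at j=5; lhs holds on [4,4])
Positions where it holds: {3, 4} → 2.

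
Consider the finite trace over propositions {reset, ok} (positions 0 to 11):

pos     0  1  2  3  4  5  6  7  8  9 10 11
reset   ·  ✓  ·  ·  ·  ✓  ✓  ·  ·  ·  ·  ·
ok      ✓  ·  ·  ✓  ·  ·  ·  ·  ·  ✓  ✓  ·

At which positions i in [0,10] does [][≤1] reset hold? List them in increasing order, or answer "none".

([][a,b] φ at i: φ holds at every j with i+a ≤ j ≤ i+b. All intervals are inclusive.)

Evaluate at each i in [0,10]:
  i=0: ✗ (fails at j=0)
  i=1: ✗ (fails at j=2)
  i=2: ✗ (fails at j=2)
  i=3: ✗ (fails at j=3)
  i=4: ✗ (fails at j=4)
  i=5: ✓ (all of [5,6])
  i=6: ✗ (fails at j=7)
  i=7: ✗ (fails at j=7)
  i=8: ✗ (fails at j=8)
  i=9: ✗ (fails at j=9)
  i=10: ✗ (fails at j=10)

5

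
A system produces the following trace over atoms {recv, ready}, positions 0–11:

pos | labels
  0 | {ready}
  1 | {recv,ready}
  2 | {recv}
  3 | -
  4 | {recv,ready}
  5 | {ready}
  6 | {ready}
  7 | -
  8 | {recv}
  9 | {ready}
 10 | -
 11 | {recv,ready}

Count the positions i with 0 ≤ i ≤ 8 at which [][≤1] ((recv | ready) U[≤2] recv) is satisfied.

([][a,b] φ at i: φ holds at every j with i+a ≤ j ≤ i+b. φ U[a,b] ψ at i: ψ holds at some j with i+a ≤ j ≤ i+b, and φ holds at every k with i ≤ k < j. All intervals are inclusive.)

2

Evaluate at each i in [0,8]:
  i=0: ✓ (all of [0,1])
  i=1: ✓ (all of [1,2])
  i=2: ✗ (fails at j=3)
  i=3: ✗ (fails at j=3)
  i=4: ✗ (fails at j=5)
  i=5: ✗ (fails at j=5)
  i=6: ✗ (fails at j=6)
  i=7: ✗ (fails at j=7)
  i=8: ✗ (fails at j=9)
Positions where it holds: {0, 1} → 2.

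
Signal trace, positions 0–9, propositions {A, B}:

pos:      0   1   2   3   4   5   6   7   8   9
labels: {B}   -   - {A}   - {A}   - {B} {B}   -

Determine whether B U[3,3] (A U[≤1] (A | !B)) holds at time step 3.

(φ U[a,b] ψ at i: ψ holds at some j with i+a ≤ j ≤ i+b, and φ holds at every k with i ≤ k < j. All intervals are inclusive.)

Need some j in [6,6] with (A U[≤1] (A | !B)), and B at every k in [3,j-1].
  j=6: (A U[≤1] (A | !B)) holds, but B fails at k=3 → not this j.
No j in the window works → until fails.

No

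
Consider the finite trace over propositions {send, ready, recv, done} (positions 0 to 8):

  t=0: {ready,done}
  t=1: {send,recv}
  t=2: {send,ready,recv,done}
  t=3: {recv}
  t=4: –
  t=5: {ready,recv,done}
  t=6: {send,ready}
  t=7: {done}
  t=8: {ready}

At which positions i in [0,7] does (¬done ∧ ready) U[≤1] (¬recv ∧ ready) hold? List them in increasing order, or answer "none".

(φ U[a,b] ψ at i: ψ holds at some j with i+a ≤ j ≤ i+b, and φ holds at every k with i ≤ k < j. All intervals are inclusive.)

0, 6

Evaluate at each i in [0,7]:
  i=0: ✓ (rhs at j=0)
  i=1: ✗ (no rhs in [1,2])
  i=2: ✗ (no rhs in [2,3])
  i=3: ✗ (no rhs in [3,4])
  i=4: ✗ (no rhs in [4,5])
  i=5: ✗ (lhs fails at k=5 before rhs at j=6)
  i=6: ✓ (rhs at j=6)
  i=7: ✗ (lhs fails at k=7 before rhs at j=8)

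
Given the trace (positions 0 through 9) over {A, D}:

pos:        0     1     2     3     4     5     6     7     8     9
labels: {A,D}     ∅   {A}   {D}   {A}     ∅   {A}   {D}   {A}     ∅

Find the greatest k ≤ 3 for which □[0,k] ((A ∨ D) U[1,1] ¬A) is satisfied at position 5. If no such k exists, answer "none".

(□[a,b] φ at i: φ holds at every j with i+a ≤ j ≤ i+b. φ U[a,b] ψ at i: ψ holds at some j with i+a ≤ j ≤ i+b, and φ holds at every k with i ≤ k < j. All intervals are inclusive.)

none

((A ∨ D) U[1,1] ¬A) must hold from j=5 onward; find where it first fails.
  j=5: fails → no k works.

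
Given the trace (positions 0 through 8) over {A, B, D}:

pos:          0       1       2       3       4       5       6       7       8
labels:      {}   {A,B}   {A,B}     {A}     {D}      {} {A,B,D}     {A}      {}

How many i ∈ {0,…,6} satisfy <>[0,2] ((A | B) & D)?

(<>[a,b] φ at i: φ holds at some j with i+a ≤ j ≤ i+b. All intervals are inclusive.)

Evaluate at each i in [0,6]:
  i=0: ✗ (none in [0,2])
  i=1: ✗ (none in [1,3])
  i=2: ✗ (none in [2,4])
  i=3: ✗ (none in [3,5])
  i=4: ✓ (witness j=6)
  i=5: ✓ (witness j=6)
  i=6: ✓ (witness j=6)
Positions where it holds: {4, 5, 6} → 3.

3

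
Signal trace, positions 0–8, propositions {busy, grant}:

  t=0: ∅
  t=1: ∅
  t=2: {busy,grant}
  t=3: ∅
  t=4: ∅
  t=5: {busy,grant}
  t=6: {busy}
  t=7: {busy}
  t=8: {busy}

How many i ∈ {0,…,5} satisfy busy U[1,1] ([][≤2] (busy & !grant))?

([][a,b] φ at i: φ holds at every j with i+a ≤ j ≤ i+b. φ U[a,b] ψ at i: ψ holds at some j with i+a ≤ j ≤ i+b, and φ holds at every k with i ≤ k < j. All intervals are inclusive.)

1

Evaluate at each i in [0,5]:
  i=0: ✗ (no rhs in [1,1])
  i=1: ✗ (no rhs in [2,2])
  i=2: ✗ (no rhs in [3,3])
  i=3: ✗ (no rhs in [4,4])
  i=4: ✗ (no rhs in [5,5])
  i=5: ✓ (rhs at j=6; lhs holds on [5,5])
Positions where it holds: {5} → 1.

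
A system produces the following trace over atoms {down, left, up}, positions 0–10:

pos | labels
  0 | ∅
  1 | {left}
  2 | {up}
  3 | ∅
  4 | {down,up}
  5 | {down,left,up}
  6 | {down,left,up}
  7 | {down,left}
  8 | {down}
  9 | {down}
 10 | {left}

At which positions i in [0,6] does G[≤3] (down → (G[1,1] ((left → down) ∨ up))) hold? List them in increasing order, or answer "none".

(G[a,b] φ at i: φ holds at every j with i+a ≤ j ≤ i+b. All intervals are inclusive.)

0, 1, 2, 3, 4, 5

Evaluate at each i in [0,6]:
  i=0: ✓ (all of [0,3])
  i=1: ✓ (all of [1,4])
  i=2: ✓ (all of [2,5])
  i=3: ✓ (all of [3,6])
  i=4: ✓ (all of [4,7])
  i=5: ✓ (all of [5,8])
  i=6: ✗ (fails at j=9)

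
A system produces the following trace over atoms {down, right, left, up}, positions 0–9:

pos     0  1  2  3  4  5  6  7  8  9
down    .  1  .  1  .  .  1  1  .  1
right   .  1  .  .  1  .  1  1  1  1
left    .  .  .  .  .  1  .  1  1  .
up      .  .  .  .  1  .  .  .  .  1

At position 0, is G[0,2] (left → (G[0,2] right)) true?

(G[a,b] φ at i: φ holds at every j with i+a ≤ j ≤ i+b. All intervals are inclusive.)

Check (left → (G[0,2] right)) at every j in [0,2]:
  j=0: antecedent false → ✓
  j=1: antecedent false → ✓
  j=2: antecedent false → ✓
All positions satisfy it → formula holds.

Holds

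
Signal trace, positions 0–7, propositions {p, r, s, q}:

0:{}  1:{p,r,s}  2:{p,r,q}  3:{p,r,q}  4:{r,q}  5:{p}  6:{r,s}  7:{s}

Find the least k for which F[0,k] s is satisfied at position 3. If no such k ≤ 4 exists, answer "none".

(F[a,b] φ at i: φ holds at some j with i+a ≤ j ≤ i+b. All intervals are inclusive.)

3

Scan j = 3,4,… for s:
  j=3: fails
  j=4: fails
  j=5: fails
  j=6: holds
First hit at j=6, so smallest k = 6-3 = 3.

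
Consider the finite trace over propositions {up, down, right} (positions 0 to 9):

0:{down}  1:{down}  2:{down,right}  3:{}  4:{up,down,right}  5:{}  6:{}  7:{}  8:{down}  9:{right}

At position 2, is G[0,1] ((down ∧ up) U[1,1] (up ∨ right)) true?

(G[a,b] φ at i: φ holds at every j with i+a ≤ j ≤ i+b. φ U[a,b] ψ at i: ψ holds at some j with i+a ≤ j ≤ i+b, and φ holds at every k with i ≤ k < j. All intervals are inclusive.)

Check ((down ∧ up) U[1,1] (up ∨ right)) at every j in [2,3]:
  j=2: fails
  j=3: fails
Fails at j=2 → formula fails.

No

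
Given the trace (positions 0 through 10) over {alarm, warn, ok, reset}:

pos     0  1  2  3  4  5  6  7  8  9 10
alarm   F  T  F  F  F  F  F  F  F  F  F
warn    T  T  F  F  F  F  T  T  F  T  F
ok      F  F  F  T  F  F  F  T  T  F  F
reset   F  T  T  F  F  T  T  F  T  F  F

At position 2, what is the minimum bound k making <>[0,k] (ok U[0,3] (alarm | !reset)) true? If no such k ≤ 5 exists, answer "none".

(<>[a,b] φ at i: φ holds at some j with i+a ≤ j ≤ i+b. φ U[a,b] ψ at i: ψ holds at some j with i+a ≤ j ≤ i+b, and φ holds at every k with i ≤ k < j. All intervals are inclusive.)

Scan j = 2,3,… for (ok U[0,3] (alarm | !reset)):
  j=2: fails
  j=3: holds
First hit at j=3, so smallest k = 3-2 = 1.

1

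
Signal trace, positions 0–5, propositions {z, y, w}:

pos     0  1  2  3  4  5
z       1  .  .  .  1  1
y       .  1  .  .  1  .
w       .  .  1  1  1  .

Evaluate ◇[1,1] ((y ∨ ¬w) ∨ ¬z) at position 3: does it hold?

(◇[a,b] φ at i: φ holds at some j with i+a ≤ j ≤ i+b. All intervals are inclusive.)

Check ((y ∨ ¬w) ∨ ¬z) at each j in [4,4]:
  j=4: true
Found at j=4 → formula holds.

Holds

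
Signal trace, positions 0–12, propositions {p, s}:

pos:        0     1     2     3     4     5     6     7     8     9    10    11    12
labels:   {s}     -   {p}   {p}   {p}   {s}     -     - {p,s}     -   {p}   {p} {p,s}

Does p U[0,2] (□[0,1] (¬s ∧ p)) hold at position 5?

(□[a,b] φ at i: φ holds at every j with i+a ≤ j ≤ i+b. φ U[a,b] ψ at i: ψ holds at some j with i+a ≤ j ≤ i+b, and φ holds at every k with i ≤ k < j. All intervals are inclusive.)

No

Need some j in [5,7] with □[0,1] (¬s ∧ p), and p at every k in [5,j-1].
  j=5: □[0,1] (¬s ∧ p) — fails at 5.
  j=6: □[0,1] (¬s ∧ p) — fails at 6.
  j=7: □[0,1] (¬s ∧ p) — fails at 7.
No j in the window works → until fails.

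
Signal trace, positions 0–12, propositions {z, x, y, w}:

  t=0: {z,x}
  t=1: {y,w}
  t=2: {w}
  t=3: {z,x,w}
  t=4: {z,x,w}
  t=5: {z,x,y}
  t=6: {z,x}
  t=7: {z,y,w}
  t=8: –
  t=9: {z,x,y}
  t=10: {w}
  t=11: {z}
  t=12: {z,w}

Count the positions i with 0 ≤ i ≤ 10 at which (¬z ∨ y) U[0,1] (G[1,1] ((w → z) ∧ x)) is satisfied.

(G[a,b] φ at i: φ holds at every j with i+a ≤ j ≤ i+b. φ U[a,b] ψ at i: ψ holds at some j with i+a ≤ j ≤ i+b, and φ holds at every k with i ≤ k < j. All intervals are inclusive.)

Evaluate at each i in [0,10]:
  i=0: ✗ (no rhs in [0,1])
  i=1: ✓ (rhs at j=2; lhs holds on [1,1])
  i=2: ✓ (rhs at j=2)
  i=3: ✓ (rhs at j=3)
  i=4: ✓ (rhs at j=4)
  i=5: ✓ (rhs at j=5)
  i=6: ✗ (no rhs in [6,7])
  i=7: ✓ (rhs at j=8; lhs holds on [7,7])
  i=8: ✓ (rhs at j=8)
  i=9: ✗ (no rhs in [9,10])
  i=10: ✗ (no rhs in [10,11])
Positions where it holds: {1, 2, 3, 4, 5, 7, 8} → 7.

7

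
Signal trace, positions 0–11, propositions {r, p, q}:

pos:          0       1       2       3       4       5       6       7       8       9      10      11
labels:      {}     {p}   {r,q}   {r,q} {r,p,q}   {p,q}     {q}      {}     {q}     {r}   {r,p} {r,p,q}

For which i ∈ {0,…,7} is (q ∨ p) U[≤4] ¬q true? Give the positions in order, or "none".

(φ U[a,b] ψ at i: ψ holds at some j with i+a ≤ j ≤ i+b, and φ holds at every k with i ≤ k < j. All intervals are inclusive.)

Evaluate at each i in [0,7]:
  i=0: ✓ (rhs at j=0)
  i=1: ✓ (rhs at j=1)
  i=2: ✗ (no rhs in [2,6])
  i=3: ✓ (rhs at j=7; lhs holds on [3,6])
  i=4: ✓ (rhs at j=7; lhs holds on [4,6])
  i=5: ✓ (rhs at j=7; lhs holds on [5,6])
  i=6: ✓ (rhs at j=7; lhs holds on [6,6])
  i=7: ✓ (rhs at j=7)

0, 1, 3, 4, 5, 6, 7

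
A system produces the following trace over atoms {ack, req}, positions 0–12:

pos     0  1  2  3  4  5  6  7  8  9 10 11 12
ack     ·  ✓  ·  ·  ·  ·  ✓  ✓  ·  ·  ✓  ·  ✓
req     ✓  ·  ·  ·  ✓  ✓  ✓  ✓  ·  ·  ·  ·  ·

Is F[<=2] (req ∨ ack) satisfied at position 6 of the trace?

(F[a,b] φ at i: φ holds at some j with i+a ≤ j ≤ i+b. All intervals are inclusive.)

Holds

Check (req ∨ ack) at each j in [6,8]:
  j=6: true
  j=7: true
  j=8: false
Found at j=6 → formula holds.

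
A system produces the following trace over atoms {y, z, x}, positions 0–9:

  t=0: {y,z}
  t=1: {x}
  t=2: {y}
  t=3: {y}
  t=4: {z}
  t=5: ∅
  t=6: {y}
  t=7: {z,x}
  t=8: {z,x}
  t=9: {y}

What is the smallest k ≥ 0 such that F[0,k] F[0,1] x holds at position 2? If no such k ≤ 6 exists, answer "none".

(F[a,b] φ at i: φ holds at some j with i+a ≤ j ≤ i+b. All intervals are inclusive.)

Scan j = 2,3,… for F[0,1] x:
  j=2: fails
  j=3: fails
  j=4: fails
  j=5: fails
  j=6: holds
First hit at j=6, so smallest k = 6-2 = 4.

4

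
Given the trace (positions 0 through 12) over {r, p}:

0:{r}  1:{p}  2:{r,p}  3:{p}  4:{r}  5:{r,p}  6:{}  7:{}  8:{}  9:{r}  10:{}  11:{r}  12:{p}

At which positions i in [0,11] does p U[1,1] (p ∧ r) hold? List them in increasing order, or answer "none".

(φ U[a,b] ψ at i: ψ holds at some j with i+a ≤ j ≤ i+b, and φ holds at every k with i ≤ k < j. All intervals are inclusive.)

1

Evaluate at each i in [0,11]:
  i=0: ✗ (no rhs in [1,1])
  i=1: ✓ (rhs at j=2; lhs holds on [1,1])
  i=2: ✗ (no rhs in [3,3])
  i=3: ✗ (no rhs in [4,4])
  i=4: ✗ (lhs fails at k=4 before rhs at j=5)
  i=5: ✗ (no rhs in [6,6])
  i=6: ✗ (no rhs in [7,7])
  i=7: ✗ (no rhs in [8,8])
  i=8: ✗ (no rhs in [9,9])
  i=9: ✗ (no rhs in [10,10])
  i=10: ✗ (no rhs in [11,11])
  i=11: ✗ (no rhs in [12,12])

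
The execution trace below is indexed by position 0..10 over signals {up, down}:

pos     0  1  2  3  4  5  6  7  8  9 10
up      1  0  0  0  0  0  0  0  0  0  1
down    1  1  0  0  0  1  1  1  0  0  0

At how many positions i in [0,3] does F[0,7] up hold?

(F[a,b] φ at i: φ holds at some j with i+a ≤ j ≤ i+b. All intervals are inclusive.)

2

Evaluate at each i in [0,3]:
  i=0: ✓ (witness j=0)
  i=1: ✗ (none in [1,8])
  i=2: ✗ (none in [2,9])
  i=3: ✓ (witness j=10)
Positions where it holds: {0, 3} → 2.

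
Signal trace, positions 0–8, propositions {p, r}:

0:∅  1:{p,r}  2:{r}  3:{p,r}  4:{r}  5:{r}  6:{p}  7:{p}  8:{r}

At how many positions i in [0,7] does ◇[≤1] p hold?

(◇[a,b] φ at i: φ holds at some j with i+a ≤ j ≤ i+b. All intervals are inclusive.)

Evaluate at each i in [0,7]:
  i=0: ✓ (witness j=1)
  i=1: ✓ (witness j=1)
  i=2: ✓ (witness j=3)
  i=3: ✓ (witness j=3)
  i=4: ✗ (none in [4,5])
  i=5: ✓ (witness j=6)
  i=6: ✓ (witness j=6)
  i=7: ✓ (witness j=7)
Positions where it holds: {0, 1, 2, 3, 5, 6, 7} → 7.

7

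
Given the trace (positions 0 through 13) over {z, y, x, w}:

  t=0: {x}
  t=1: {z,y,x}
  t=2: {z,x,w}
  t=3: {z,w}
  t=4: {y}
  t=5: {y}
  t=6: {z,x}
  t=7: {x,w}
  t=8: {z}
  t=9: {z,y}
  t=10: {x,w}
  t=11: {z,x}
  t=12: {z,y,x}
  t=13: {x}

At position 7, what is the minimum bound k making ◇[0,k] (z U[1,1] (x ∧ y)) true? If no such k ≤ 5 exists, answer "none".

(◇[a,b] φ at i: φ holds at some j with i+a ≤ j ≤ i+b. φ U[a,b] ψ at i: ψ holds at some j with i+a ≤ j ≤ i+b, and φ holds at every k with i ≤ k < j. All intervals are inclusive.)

Scan j = 7,8,… for (z U[1,1] (x ∧ y)):
  j=7: fails
  j=8: fails
  j=9: fails
  j=10: fails
  j=11: holds
First hit at j=11, so smallest k = 11-7 = 4.

4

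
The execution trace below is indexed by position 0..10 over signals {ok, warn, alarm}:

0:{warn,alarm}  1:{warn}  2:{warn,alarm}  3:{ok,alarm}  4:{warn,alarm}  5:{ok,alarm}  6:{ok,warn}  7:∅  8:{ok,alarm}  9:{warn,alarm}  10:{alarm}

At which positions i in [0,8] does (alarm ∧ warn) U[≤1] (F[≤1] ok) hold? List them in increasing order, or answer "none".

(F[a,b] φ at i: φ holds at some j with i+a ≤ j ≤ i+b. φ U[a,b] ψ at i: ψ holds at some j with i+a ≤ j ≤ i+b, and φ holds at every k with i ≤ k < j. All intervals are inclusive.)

2, 3, 4, 5, 6, 7, 8

Evaluate at each i in [0,8]:
  i=0: ✗ (no rhs in [0,1])
  i=1: ✗ (lhs fails at k=1 before rhs at j=2)
  i=2: ✓ (rhs at j=2)
  i=3: ✓ (rhs at j=3)
  i=4: ✓ (rhs at j=4)
  i=5: ✓ (rhs at j=5)
  i=6: ✓ (rhs at j=6)
  i=7: ✓ (rhs at j=7)
  i=8: ✓ (rhs at j=8)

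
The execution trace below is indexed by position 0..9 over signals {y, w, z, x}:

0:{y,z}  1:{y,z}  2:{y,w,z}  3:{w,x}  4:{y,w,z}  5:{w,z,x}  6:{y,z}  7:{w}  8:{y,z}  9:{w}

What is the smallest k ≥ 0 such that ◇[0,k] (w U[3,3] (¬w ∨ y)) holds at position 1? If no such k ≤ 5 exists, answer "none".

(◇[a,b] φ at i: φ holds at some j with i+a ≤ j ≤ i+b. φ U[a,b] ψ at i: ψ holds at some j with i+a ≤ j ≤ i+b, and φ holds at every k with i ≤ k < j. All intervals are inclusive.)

2

Scan j = 1,2,… for (w U[3,3] (¬w ∨ y)):
  j=1: fails
  j=2: fails
  j=3: holds
First hit at j=3, so smallest k = 3-1 = 2.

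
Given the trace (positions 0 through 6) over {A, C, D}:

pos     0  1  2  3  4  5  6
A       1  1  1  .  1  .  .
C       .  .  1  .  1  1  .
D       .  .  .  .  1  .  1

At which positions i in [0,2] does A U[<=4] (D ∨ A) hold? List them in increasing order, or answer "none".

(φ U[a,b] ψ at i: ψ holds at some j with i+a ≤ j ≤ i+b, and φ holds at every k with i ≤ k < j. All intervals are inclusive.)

Evaluate at each i in [0,2]:
  i=0: ✓ (rhs at j=0)
  i=1: ✓ (rhs at j=1)
  i=2: ✓ (rhs at j=2)

0, 1, 2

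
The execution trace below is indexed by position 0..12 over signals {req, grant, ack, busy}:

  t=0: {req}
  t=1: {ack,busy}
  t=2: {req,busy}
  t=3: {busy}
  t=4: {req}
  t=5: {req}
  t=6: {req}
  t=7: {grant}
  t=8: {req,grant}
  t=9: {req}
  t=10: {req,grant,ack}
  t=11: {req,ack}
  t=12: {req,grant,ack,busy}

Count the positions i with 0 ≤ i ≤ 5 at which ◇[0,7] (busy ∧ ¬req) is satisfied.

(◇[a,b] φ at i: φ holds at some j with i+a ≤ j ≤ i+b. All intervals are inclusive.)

Evaluate at each i in [0,5]:
  i=0: ✓ (witness j=1)
  i=1: ✓ (witness j=1)
  i=2: ✓ (witness j=3)
  i=3: ✓ (witness j=3)
  i=4: ✗ (none in [4,11])
  i=5: ✗ (none in [5,12])
Positions where it holds: {0, 1, 2, 3} → 4.

4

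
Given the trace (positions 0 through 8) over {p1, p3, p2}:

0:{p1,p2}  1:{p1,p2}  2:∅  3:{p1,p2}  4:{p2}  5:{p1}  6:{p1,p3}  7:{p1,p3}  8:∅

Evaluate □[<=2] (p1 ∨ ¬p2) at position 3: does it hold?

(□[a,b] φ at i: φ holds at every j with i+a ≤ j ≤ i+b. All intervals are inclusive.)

Check (p1 ∨ ¬p2) at every j in [3,5]:
  j=3: true
  j=4: false
  j=5: true
Fails at j=4 → formula fails.

False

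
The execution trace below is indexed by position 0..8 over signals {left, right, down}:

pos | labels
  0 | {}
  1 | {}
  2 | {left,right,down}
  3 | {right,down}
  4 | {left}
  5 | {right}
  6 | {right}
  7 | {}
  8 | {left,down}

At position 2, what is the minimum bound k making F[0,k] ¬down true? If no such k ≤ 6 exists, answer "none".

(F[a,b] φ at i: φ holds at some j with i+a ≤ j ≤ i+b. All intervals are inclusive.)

Scan j = 2,3,… for ¬down:
  j=2: fails
  j=3: fails
  j=4: holds
First hit at j=4, so smallest k = 4-2 = 2.

2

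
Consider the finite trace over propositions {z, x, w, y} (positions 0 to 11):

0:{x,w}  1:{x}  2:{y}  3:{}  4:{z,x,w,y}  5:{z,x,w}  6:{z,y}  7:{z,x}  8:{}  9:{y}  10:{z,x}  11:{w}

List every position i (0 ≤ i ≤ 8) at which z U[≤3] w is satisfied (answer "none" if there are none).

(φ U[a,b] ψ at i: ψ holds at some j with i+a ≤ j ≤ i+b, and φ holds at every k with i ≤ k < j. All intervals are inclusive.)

Evaluate at each i in [0,8]:
  i=0: ✓ (rhs at j=0)
  i=1: ✗ (lhs fails at k=1 before rhs at j=4)
  i=2: ✗ (lhs fails at k=2 before rhs at j=4)
  i=3: ✗ (lhs fails at k=3 before rhs at j=4)
  i=4: ✓ (rhs at j=4)
  i=5: ✓ (rhs at j=5)
  i=6: ✗ (no rhs in [6,9])
  i=7: ✗ (no rhs in [7,10])
  i=8: ✗ (lhs fails at k=8 before rhs at j=11)

0, 4, 5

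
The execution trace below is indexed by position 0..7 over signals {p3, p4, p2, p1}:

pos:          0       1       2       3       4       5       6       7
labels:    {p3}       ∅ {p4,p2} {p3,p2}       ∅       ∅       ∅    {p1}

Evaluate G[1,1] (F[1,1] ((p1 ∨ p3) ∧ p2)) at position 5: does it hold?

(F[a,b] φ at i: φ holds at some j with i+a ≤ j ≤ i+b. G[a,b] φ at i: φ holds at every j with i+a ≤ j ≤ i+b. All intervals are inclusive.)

Check F[1,1] ((p1 ∨ p3) ∧ p2) at every j in [6,6]:
  j=6: fails (none in [7,7])
Fails at j=6 → formula fails.

Does not hold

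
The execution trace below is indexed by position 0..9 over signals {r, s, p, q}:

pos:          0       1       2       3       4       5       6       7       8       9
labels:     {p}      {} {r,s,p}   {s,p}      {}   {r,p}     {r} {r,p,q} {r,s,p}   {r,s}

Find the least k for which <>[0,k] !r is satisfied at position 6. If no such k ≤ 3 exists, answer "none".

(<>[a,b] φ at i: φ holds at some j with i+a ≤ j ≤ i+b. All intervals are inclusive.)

Scan j = 6,7,… for !r:
  j=6: fails
  j=7: fails
  j=8: fails
  j=9: fails
No j in [6,9] satisfies it → none.

none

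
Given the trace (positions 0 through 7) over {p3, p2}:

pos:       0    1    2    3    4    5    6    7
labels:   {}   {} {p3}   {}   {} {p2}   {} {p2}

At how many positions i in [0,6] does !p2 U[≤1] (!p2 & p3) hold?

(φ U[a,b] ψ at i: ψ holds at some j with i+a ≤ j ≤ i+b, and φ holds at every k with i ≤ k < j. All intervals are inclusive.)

Evaluate at each i in [0,6]:
  i=0: ✗ (no rhs in [0,1])
  i=1: ✓ (rhs at j=2; lhs holds on [1,1])
  i=2: ✓ (rhs at j=2)
  i=3: ✗ (no rhs in [3,4])
  i=4: ✗ (no rhs in [4,5])
  i=5: ✗ (no rhs in [5,6])
  i=6: ✗ (no rhs in [6,7])
Positions where it holds: {1, 2} → 2.

2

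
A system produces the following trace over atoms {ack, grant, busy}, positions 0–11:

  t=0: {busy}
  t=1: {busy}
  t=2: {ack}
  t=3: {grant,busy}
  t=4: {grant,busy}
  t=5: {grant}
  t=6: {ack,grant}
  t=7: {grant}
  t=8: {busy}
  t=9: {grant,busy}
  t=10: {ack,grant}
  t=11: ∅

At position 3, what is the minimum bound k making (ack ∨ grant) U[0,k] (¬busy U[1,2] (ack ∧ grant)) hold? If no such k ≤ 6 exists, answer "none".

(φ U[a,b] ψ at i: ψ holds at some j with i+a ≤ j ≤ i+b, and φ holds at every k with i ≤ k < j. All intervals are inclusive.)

Need earliest j ≥ 3 with (¬busy U[1,2] (ack ∧ grant)), and (ack ∨ grant) at every k in [3,j-1].
  j=3: rhs fails.
  j=4: rhs fails.
  j=5: rhs holds; lhs holds on [3,4]. k = 2.

2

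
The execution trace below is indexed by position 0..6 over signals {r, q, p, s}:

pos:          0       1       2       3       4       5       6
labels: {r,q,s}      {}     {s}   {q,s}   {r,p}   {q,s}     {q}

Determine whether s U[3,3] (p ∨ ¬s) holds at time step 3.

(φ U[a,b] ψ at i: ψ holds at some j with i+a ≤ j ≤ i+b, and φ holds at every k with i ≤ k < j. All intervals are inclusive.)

No

Need some j in [6,6] with (p ∨ ¬s), and s at every k in [3,j-1].
  j=6: (p ∨ ¬s) holds, but s fails at k=4 → not this j.
No j in the window works → until fails.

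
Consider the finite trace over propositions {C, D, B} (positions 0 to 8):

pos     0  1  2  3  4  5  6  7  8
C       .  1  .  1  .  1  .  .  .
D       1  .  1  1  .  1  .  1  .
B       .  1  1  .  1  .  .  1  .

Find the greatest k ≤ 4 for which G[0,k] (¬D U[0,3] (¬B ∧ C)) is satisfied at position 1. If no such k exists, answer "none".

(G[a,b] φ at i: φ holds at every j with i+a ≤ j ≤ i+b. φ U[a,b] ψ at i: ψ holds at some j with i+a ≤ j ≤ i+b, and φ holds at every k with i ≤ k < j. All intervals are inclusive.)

none

(¬D U[0,3] (¬B ∧ C)) must hold from j=1 onward; find where it first fails.
  j=1: fails → no k works.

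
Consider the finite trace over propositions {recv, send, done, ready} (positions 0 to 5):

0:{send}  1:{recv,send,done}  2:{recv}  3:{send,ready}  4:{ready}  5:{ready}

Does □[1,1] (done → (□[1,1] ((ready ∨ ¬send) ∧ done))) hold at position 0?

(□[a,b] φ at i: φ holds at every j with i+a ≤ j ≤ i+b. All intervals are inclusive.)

Check (done → (□[1,1] ((ready ∨ ¬send) ∧ done))) at every j in [1,1]:
  j=1: antecedent true; consequent fails at 2 → ✗
Fails at j=1 → formula fails.

No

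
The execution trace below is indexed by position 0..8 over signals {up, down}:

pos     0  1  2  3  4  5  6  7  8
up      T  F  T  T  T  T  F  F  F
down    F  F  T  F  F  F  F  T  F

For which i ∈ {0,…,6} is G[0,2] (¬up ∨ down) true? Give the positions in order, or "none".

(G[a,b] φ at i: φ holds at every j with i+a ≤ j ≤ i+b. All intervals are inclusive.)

Evaluate at each i in [0,6]:
  i=0: ✗ (fails at j=0)
  i=1: ✗ (fails at j=3)
  i=2: ✗ (fails at j=3)
  i=3: ✗ (fails at j=3)
  i=4: ✗ (fails at j=4)
  i=5: ✗ (fails at j=5)
  i=6: ✓ (all of [6,8])

6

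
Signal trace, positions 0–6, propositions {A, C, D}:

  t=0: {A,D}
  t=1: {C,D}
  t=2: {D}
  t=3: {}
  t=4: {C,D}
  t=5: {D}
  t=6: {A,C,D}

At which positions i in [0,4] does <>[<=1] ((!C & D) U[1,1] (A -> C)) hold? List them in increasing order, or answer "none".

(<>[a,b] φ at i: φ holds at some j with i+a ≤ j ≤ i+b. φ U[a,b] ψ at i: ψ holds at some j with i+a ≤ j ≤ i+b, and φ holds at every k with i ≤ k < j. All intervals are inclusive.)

Evaluate at each i in [0,4]:
  i=0: ✓ (witness j=0)
  i=1: ✓ (witness j=2)
  i=2: ✓ (witness j=2)
  i=3: ✗ (none in [3,4])
  i=4: ✓ (witness j=5)

0, 1, 2, 4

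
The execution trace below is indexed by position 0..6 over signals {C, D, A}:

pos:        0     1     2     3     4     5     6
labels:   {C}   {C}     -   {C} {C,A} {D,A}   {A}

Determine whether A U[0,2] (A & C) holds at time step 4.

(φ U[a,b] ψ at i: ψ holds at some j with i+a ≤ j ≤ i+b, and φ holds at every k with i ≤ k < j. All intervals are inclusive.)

True

Need some j in [4,6] with (A & C), and A at every k in [4,j-1].
  j=4: (A & C) holds; no prefix to check → satisfied.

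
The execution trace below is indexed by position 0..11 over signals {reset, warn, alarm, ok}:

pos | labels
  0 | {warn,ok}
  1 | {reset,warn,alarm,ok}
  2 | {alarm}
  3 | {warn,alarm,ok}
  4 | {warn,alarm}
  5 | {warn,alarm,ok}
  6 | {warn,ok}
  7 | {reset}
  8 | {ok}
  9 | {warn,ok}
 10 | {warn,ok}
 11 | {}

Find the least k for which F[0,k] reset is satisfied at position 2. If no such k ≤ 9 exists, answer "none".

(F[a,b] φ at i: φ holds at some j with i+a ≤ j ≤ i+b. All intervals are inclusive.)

Scan j = 2,3,… for reset:
  j=2: fails
  j=3: fails
  j=4: fails
  j=5: fails
  j=6: fails
  j=7: holds
First hit at j=7, so smallest k = 7-2 = 5.

5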